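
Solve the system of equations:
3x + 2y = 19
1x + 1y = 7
x = 5, y = 2

Use elimination (row reduction):
Equation 1: 3x + 2y = 19.
Equation 2: 1x + 1y = 7.
Multiply Eq1 by 1 and Eq2 by 3: 3x + 2y = 19;  3x + 3y = 21.
Subtract: (1)y = 2, so y = 2.
Back-substitute into Eq1: 3x + 2*(2) = 19, so x = 5.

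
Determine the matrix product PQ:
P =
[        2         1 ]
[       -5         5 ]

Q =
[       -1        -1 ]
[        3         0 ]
PQ =
[        1        -2 ]
[       20         5 ]

Matrix multiplication: (PQ)[i][j] = sum over k of P[i][k] * Q[k][j].
  (PQ)[0][0] = (2)*(-1) + (1)*(3) = 1
  (PQ)[0][1] = (2)*(-1) + (1)*(0) = -2
  (PQ)[1][0] = (-5)*(-1) + (5)*(3) = 20
  (PQ)[1][1] = (-5)*(-1) + (5)*(0) = 5
PQ =
[        1        -2 ]
[       20         5 ]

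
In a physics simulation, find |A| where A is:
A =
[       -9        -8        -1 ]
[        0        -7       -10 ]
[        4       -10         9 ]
det(A) = 1759

Expand along row 0 (cofactor expansion): det(A) = a*(e*i - f*h) - b*(d*i - f*g) + c*(d*h - e*g), where the 3×3 is [[a, b, c], [d, e, f], [g, h, i]].
Minor M_00 = (-7)*(9) - (-10)*(-10) = -63 - 100 = -163.
Minor M_01 = (0)*(9) - (-10)*(4) = 0 + 40 = 40.
Minor M_02 = (0)*(-10) - (-7)*(4) = 0 + 28 = 28.
det(A) = (-9)*(-163) - (-8)*(40) + (-1)*(28) = 1467 + 320 - 28 = 1759.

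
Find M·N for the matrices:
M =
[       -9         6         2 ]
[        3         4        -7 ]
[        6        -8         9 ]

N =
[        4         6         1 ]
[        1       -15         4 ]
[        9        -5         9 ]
MN =
[      -12      -154        33 ]
[      -47        -7       -44 ]
[       97       111        55 ]

Matrix multiplication: (MN)[i][j] = sum over k of M[i][k] * N[k][j].
  (MN)[0][0] = (-9)*(4) + (6)*(1) + (2)*(9) = -12
  (MN)[0][1] = (-9)*(6) + (6)*(-15) + (2)*(-5) = -154
  (MN)[0][2] = (-9)*(1) + (6)*(4) + (2)*(9) = 33
  (MN)[1][0] = (3)*(4) + (4)*(1) + (-7)*(9) = -47
  (MN)[1][1] = (3)*(6) + (4)*(-15) + (-7)*(-5) = -7
  (MN)[1][2] = (3)*(1) + (4)*(4) + (-7)*(9) = -44
  (MN)[2][0] = (6)*(4) + (-8)*(1) + (9)*(9) = 97
  (MN)[2][1] = (6)*(6) + (-8)*(-15) + (9)*(-5) = 111
  (MN)[2][2] = (6)*(1) + (-8)*(4) + (9)*(9) = 55
MN =
[      -12      -154        33 ]
[      -47        -7       -44 ]
[       97       111        55 ]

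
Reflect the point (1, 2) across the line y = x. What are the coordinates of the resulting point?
(2, 1)

Reflection across line y = x: (1, 2) → (2, 1)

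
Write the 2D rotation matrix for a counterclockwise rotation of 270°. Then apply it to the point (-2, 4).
R = [[0, 1], [-1, 0]]; R·(-2, 4) = (4, 2)

Rotation matrix formula: R(θ) = [[cos θ, -sin θ], [sin θ, cos θ]]
For θ = 270°:
cos(270°) = 0
sin(270°) = -1
R = [[0, 1], [-1, 0]]
Apply to (-2, 4): [0·-2 + (1)·4, -1·-2 + 0·4] = (4, 2)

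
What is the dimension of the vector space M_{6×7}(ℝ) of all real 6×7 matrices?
Dimension = 42

A real 6×7 matrix is determined by its 6·7 = 42 independent entries.
A standard basis is {E_ij : 1 ≤ i ≤ 6, 1 ≤ j ≤ 7}, where E_ij has a 1 in position (i, j) and 0 elsewhere — there are 42 such matrices, and they are linearly independent and span M_{6×7}(ℝ).
Therefore dim(M_{6×7}(ℝ)) = 42.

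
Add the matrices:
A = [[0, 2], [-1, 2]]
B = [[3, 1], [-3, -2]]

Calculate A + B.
[[3, 3], [-4, 0]]

Add corresponding elements:
(0)+(3)=3
(2)+(1)=3
(-1)+(-3)=-4
(2)+(-2)=0
A + B = [[3, 3], [-4, 0]]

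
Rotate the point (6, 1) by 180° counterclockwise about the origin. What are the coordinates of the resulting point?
(-6, -1)

Rotation matrix R(θ) = [[cos θ, -sin θ], [sin θ, cos θ]]; for θ = 180°:
R = [[-1, 0], [0, -1]]
Result: R × [6, 1]ᵀ = [-1·6 + (0)·1, 0·6 + (-1)·1]ᵀ = (-6, -1)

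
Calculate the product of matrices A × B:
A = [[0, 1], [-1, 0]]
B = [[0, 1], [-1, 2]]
[[-1, 2], [0, -1]]

Matrix multiplication:
C[0][0] = 0×0 + 1×-1 = -1
C[0][1] = 0×1 + 1×2 = 2
C[1][0] = -1×0 + 0×-1 = 0
C[1][1] = -1×1 + 0×2 = -1
Result: [[-1, 2], [0, -1]]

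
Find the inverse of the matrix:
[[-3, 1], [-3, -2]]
[[-2/9, -1/9], [1/3, -1/3]]

For [[a,b],[c,d]], inverse = (1/det)·[[d,-b],[-c,a]]
det = -3·-2 - 1·-3 = 9
Inverse = (1/9)·[[-2, -1], [3, -3]]
        = [[-2/9, -1/9], [1/3, -1/3]]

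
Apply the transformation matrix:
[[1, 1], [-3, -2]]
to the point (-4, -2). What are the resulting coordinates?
(-6, 16)

Matrix multiplication:
[[1, 1], [-3, -2]] × [-4, -2]ᵀ
= [1×-4 + 1×-2, -3×-4 + -2×-2]ᵀ
= [-6.0000, 16.0000]ᵀ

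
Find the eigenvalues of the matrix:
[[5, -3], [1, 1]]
λ = 2 and λ = 4

Characteristic equation: det(A - λI) = 0
λ² - (trace)λ + (det) = 0
λ² - (6)λ + (8) = 0
λ² - 6λ + 8 = 0
Solving: λ = 2, 4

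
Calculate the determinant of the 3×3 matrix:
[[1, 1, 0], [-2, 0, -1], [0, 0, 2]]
4

Expansion along first row:
det = 1·det([[0,-1],[0,2]]) - 1·det([[-2,-1],[0,2]]) + 0·det([[-2,0],[0,0]])
    = 1·(0·2 - -1·0) - 1·(-2·2 - -1·0) + 0·(-2·0 - 0·0)
    = 1·0 - 1·-4 + 0·0
    = 0 + 4 + 0 = 4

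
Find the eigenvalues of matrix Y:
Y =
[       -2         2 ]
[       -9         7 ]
λ = 1, 4

Solve det(Y - λI) = 0. For a 2×2 matrix the characteristic equation is λ² - (trace)λ + det = 0.
trace(Y) = a + d = -2 + 7 = 5.
det(Y) = a*d - b*c = (-2)*(7) - (2)*(-9) = -14 + 18 = 4.
Characteristic equation: λ² - (5)λ + (4) = 0.
Discriminant = (5)² - 4*(4) = 25 - 16 = 9.
λ = (5 ± √9) / 2 = (5 ± 3) / 2 = 1, 4.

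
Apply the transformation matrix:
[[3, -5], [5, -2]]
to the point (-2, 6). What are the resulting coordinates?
(-36, -22)

Matrix multiplication:
[[3, -5], [5, -2]] × [-2, 6]ᵀ
= [3×-2 + -5×6, 5×-2 + -2×6]ᵀ
= [-36.0000, -22.0000]ᵀ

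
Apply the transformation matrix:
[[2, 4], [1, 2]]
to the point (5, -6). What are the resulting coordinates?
(-14, -7)

Matrix multiplication:
[[2, 4], [1, 2]] × [5, -6]ᵀ
= [2×5 + 4×-6, 1×5 + 2×-6]ᵀ
= [-14.0000, -7.0000]ᵀ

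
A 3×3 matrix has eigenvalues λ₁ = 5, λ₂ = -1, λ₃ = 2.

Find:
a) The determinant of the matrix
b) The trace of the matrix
det = -10, trace = 6

Two standard eigenvalue identities:
- det(A) equals the product of the eigenvalues (counted with multiplicity).
- trace(A) equals the sum of the eigenvalues.
det(A) = (5)*(-1)*(2) = -10.
trace(A) = 5 - 1 + 2 = 6.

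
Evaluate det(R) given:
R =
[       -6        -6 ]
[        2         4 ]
det(R) = -12

For a 2×2 matrix [[a, b], [c, d]], det = a*d - b*c.
det(R) = (-6)*(4) - (-6)*(2) = -24 + 12 = -12.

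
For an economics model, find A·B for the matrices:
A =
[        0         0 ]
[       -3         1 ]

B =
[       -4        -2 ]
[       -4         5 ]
AB =
[        0         0 ]
[        8        11 ]

Matrix multiplication: (AB)[i][j] = sum over k of A[i][k] * B[k][j].
  (AB)[0][0] = (0)*(-4) + (0)*(-4) = 0
  (AB)[0][1] = (0)*(-2) + (0)*(5) = 0
  (AB)[1][0] = (-3)*(-4) + (1)*(-4) = 8
  (AB)[1][1] = (-3)*(-2) + (1)*(5) = 11
AB =
[        0         0 ]
[        8        11 ]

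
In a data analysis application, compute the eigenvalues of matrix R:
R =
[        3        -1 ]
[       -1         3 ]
λ = 2, 4

Solve det(R - λI) = 0. For a 2×2 matrix the characteristic equation is λ² - (trace)λ + det = 0.
trace(R) = a + d = 3 + 3 = 6.
det(R) = a*d - b*c = (3)*(3) - (-1)*(-1) = 9 - 1 = 8.
Characteristic equation: λ² - (6)λ + (8) = 0.
Discriminant = (6)² - 4*(8) = 36 - 32 = 4.
λ = (6 ± √4) / 2 = (6 ± 2) / 2 = 2, 4.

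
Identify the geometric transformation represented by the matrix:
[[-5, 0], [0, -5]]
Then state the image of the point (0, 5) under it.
uniform scaling by factor -5; image of (0, 5) is (0, -25)

This is a diagonal matrix with equal entries -5, so it scales both axes by the same factor -5.
The matrix [[-5, 0], [0, -5]] represents: uniform scaling by factor -5.
Applying it to (0, 5): [-5·0 + 0·5, 0·0 + -5·5] = (0, -25).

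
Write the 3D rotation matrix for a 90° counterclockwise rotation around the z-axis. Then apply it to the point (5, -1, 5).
R = [[0, -1, 0], [1, 0, 0], [0, 0, 1]]; R·(5, -1, 5) = (1, 5, 5)

Rotation matrix for 90° around z-axis:
cos(90°) = 0, sin(90°) = 1
R = [[0, -1, 0], [1, 0, 0], [0, 0, 1]]
Apply to (5, -1, 5): R·[5, -1, 5]ᵀ = (1, 5, 5)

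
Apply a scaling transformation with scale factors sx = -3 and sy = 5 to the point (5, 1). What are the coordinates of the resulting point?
(-15, 5)

Scaling matrix:
[[-3, 0], [0, 5]]
Result: (5 × -3, 1 × 5) = (-15, 5)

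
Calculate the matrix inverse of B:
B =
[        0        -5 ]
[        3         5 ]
det(B) = 15
B⁻¹ =
[      1/3       1/3 ]
[     -1/5         0 ]

For a 2×2 matrix B = [[a, b], [c, d]] with det(B) ≠ 0, B⁻¹ = (1/det(B)) * [[d, -b], [-c, a]].
det(B) = (0)*(5) - (-5)*(3) = 0 + 15 = 15.
B⁻¹ = (1/15) * [[5, 5], [-3, 0]].
Dividing each entry by 15 and reducing:
B⁻¹ =
[      1/3       1/3 ]
[     -1/5         0 ]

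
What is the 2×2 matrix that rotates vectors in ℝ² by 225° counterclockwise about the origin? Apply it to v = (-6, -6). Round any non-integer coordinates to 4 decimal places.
R = [[-√2/2, √2/2], [-√2/2, -√2/2]]; R·v = (0.0000, 8.4853)

A counterclockwise rotation by angle θ in ℝ² has matrix R(θ) = [[cos θ, -sin θ], [sin θ, cos θ]].
For θ = 225°: cos θ = -√2/2, sin θ = -√2/2.
R(225°) = [[-√2/2, √2/2], [-√2/2, -√2/2]].
R·v = [-√2/2·-6 + (√2/2)·-6, -√2/2·-6 + -√2/2·-6] = (0.0000, 8.4853).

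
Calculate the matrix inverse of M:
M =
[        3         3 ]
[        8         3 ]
det(M) = -15
M⁻¹ =
[     -1/5       1/5 ]
[     8/15      -1/5 ]

For a 2×2 matrix M = [[a, b], [c, d]] with det(M) ≠ 0, M⁻¹ = (1/det(M)) * [[d, -b], [-c, a]].
det(M) = (3)*(3) - (3)*(8) = 9 - 24 = -15.
M⁻¹ = (1/-15) * [[3, -3], [-8, 3]].
Dividing each entry by -15 and reducing:
M⁻¹ =
[     -1/5       1/5 ]
[     8/15      -1/5 ]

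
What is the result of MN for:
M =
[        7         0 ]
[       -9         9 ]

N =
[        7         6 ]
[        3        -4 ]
MN =
[       49        42 ]
[      -36       -90 ]

Matrix multiplication: (MN)[i][j] = sum over k of M[i][k] * N[k][j].
  (MN)[0][0] = (7)*(7) + (0)*(3) = 49
  (MN)[0][1] = (7)*(6) + (0)*(-4) = 42
  (MN)[1][0] = (-9)*(7) + (9)*(3) = -36
  (MN)[1][1] = (-9)*(6) + (9)*(-4) = -90
MN =
[       49        42 ]
[      -36       -90 ]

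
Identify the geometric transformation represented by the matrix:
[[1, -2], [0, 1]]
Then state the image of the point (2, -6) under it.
horizontal shear with factor -2; image of (2, -6) is (14, -6)

The matrix [[1, k], [0, 1]] sends (x, y) to (x + -2y, y), leaving the y-coordinate fixed: a horizontal shear.
The matrix [[1, -2], [0, 1]] represents: horizontal shear with factor -2.
Applying it to (2, -6): [1·2 + -2·-6, 0·2 + 1·-6] = (14, -6).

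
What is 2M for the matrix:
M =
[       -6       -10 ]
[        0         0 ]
2M =
[      -12       -20 ]
[        0         0 ]

Scalar multiplication is elementwise: (2M)[i][j] = 2 * M[i][j].
  (2M)[0][0] = 2 * (-6) = -12
  (2M)[0][1] = 2 * (-10) = -20
  (2M)[1][0] = 2 * (0) = 0
  (2M)[1][1] = 2 * (0) = 0
2M =
[      -12       -20 ]
[        0         0 ]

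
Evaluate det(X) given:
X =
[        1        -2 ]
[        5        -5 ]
det(X) = 5

For a 2×2 matrix [[a, b], [c, d]], det = a*d - b*c.
det(X) = (1)*(-5) - (-2)*(5) = -5 + 10 = 5.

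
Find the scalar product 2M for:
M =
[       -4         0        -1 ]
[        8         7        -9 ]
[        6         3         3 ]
2M =
[       -8         0        -2 ]
[       16        14       -18 ]
[       12         6         6 ]

Scalar multiplication is elementwise: (2M)[i][j] = 2 * M[i][j].
  (2M)[0][0] = 2 * (-4) = -8
  (2M)[0][1] = 2 * (0) = 0
  (2M)[0][2] = 2 * (-1) = -2
  (2M)[1][0] = 2 * (8) = 16
  (2M)[1][1] = 2 * (7) = 14
  (2M)[1][2] = 2 * (-9) = -18
  (2M)[2][0] = 2 * (6) = 12
  (2M)[2][1] = 2 * (3) = 6
  (2M)[2][2] = 2 * (3) = 6
2M =
[       -8         0        -2 ]
[       16        14       -18 ]
[       12         6         6 ]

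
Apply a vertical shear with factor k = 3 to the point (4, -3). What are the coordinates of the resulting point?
(4, 9)

Shear matrix for vertical shear with factor k = 3:
[[1, 0], [3, 1]]
Result: (4, -3) → (4, 9)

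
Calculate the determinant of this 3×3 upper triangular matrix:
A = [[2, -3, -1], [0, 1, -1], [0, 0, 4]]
8

The determinant of a triangular matrix is the product of its diagonal entries (the off-diagonal entries above the diagonal do not affect it).
det(A) = (2) * (1) * (4) = 8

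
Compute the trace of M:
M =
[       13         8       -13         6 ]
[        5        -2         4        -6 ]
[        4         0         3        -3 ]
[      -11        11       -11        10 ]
tr(M) = 13 - 2 + 3 + 10 = 24

The trace of a square matrix is the sum of its diagonal entries.
Diagonal entries of M: M[0][0] = 13, M[1][1] = -2, M[2][2] = 3, M[3][3] = 10.
tr(M) = 13 - 2 + 3 + 10 = 24.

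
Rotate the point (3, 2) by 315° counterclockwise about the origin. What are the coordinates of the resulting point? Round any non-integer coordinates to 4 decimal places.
(3.5355, -0.7071)

Rotation matrix R(θ) = [[cos θ, -sin θ], [sin θ, cos θ]]; for θ = 315°:
R = [[√2/2, √2/2], [-√2/2, √2/2]]
Result: R × [3, 2]ᵀ = [√2/2·3 + (√2/2)·2, -√2/2·3 + (√2/2)·2]ᵀ = (3.5355, -0.7071)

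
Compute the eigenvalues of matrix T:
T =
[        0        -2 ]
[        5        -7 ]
λ = -5, -2

Solve det(T - λI) = 0. For a 2×2 matrix the characteristic equation is λ² - (trace)λ + det = 0.
trace(T) = a + d = 0 - 7 = -7.
det(T) = a*d - b*c = (0)*(-7) - (-2)*(5) = 0 + 10 = 10.
Characteristic equation: λ² - (-7)λ + (10) = 0.
Discriminant = (-7)² - 4*(10) = 49 - 40 = 9.
λ = (-7 ± √9) / 2 = (-7 ± 3) / 2 = -5, -2.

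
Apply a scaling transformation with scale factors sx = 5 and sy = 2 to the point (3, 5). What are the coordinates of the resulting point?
(15, 10)

Scaling matrix:
[[5, 0], [0, 2]]
Result: (3 × 5, 5 × 2) = (15, 10)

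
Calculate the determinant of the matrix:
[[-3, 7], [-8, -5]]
71

For a 2×2 matrix [[a, b], [c, d]], det = ad - bc
det = (-3)(-5) - (7)(-8) = 15 - -56 = 71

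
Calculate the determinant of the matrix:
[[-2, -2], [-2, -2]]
0

For a 2×2 matrix [[a, b], [c, d]], det = ad - bc
det = (-2)(-2) - (-2)(-2) = 4 - 4 = 0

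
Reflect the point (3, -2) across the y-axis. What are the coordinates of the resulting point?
(-3, -2)

Reflection across y-axis: (3, -2) → (-3, -2)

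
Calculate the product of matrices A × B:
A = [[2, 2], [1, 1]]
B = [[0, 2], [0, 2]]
[[0, 8], [0, 4]]

Matrix multiplication:
C[0][0] = 2×0 + 2×0 = 0
C[0][1] = 2×2 + 2×2 = 8
C[1][0] = 1×0 + 1×0 = 0
C[1][1] = 1×2 + 1×2 = 4
Result: [[0, 8], [0, 4]]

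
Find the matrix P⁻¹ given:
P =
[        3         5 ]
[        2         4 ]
det(P) = 2
P⁻¹ =
[        2      -5/2 ]
[       -1       3/2 ]

For a 2×2 matrix P = [[a, b], [c, d]] with det(P) ≠ 0, P⁻¹ = (1/det(P)) * [[d, -b], [-c, a]].
det(P) = (3)*(4) - (5)*(2) = 12 - 10 = 2.
P⁻¹ = (1/2) * [[4, -5], [-2, 3]].
Dividing each entry by 2 and reducing:
P⁻¹ =
[        2      -5/2 ]
[       -1       3/2 ]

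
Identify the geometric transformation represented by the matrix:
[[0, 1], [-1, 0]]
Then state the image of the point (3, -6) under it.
rotation by 90° clockwise (i.e., 270° counterclockwise); image of (3, -6) is (-6, -3)

This matches the form [[cos θ, -sin θ], [sin θ, cos θ]] of a rotation matrix; reading off cos θ and sin θ gives the angle.
The matrix [[0, 1], [-1, 0]] represents: rotation by 90° clockwise (i.e., 270° counterclockwise).
Applying it to (3, -6): [0·3 + 1·-6, -1·3 + 0·-6] = (-6, -3).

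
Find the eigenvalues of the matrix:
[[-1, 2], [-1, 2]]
λ = 0 and λ = 1

Characteristic equation: det(A - λI) = 0
λ² - (trace)λ + (det) = 0
λ² - (1)λ + (0) = 0
λ² - 1λ + 0 = 0
Solving: λ = 0, 1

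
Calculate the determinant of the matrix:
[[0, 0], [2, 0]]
0

For a 2×2 matrix [[a, b], [c, d]], det = ad - bc
det = (0)(0) - (0)(2) = 0 - 0 = 0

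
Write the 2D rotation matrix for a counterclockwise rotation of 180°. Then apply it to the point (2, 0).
R = [[-1, 0], [0, -1]]; R·(2, 0) = (-2, 0)

Rotation matrix formula: R(θ) = [[cos θ, -sin θ], [sin θ, cos θ]]
For θ = 180°:
cos(180°) = -1
sin(180°) = 0
R = [[-1, 0], [0, -1]]
Apply to (2, 0): [-1·2 + (0)·0, 0·2 + -1·0] = (-2, 0)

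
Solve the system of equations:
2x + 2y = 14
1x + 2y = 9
x = 5, y = 2

Use elimination (row reduction):
Equation 1: 2x + 2y = 14.
Equation 2: 1x + 2y = 9.
Multiply Eq1 by 1 and Eq2 by 2: 2x + 2y = 14;  2x + 4y = 18.
Subtract: (2)y = 4, so y = 2.
Back-substitute into Eq1: 2x + 2*(2) = 14, so x = 5.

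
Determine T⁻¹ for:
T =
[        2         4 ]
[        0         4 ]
det(T) = 8
T⁻¹ =
[      1/2      -1/2 ]
[        0       1/4 ]

For a 2×2 matrix T = [[a, b], [c, d]] with det(T) ≠ 0, T⁻¹ = (1/det(T)) * [[d, -b], [-c, a]].
det(T) = (2)*(4) - (4)*(0) = 8 - 0 = 8.
T⁻¹ = (1/8) * [[4, -4], [0, 2]].
Dividing each entry by 8 and reducing:
T⁻¹ =
[      1/2      -1/2 ]
[        0       1/4 ]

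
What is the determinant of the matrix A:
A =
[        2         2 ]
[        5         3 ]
det(A) = -4

For a 2×2 matrix [[a, b], [c, d]], det = a*d - b*c.
det(A) = (2)*(3) - (2)*(5) = 6 - 10 = -4.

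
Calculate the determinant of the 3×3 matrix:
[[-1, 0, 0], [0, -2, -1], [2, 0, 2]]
4

Expansion along first row:
det = -1·det([[-2,-1],[0,2]]) - 0·det([[0,-1],[2,2]]) + 0·det([[0,-2],[2,0]])
    = -1·(-2·2 - -1·0) - 0·(0·2 - -1·2) + 0·(0·0 - -2·2)
    = -1·-4 - 0·2 + 0·4
    = 4 + 0 + 0 = 4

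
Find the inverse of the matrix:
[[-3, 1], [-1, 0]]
[[0, -1], [1, -3]]

For [[a,b],[c,d]], inverse = (1/det)·[[d,-b],[-c,a]]
det = -3·0 - 1·-1 = 1
Inverse = (1/1)·[[0, -1], [1, -3]]
        = [[0, -1], [1, -3]]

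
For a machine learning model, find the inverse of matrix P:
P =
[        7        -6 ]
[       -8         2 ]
det(P) = -34
P⁻¹ =
[    -1/17     -3/17 ]
[    -4/17     -7/34 ]

For a 2×2 matrix P = [[a, b], [c, d]] with det(P) ≠ 0, P⁻¹ = (1/det(P)) * [[d, -b], [-c, a]].
det(P) = (7)*(2) - (-6)*(-8) = 14 - 48 = -34.
P⁻¹ = (1/-34) * [[2, 6], [8, 7]].
Dividing each entry by -34 and reducing:
P⁻¹ =
[    -1/17     -3/17 ]
[    -4/17     -7/34 ]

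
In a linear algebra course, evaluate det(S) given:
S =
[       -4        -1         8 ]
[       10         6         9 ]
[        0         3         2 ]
det(S) = 320

Expand along row 0 (cofactor expansion): det(S) = a*(e*i - f*h) - b*(d*i - f*g) + c*(d*h - e*g), where the 3×3 is [[a, b, c], [d, e, f], [g, h, i]].
Minor M_00 = (6)*(2) - (9)*(3) = 12 - 27 = -15.
Minor M_01 = (10)*(2) - (9)*(0) = 20 - 0 = 20.
Minor M_02 = (10)*(3) - (6)*(0) = 30 - 0 = 30.
det(S) = (-4)*(-15) - (-1)*(20) + (8)*(30) = 60 + 20 + 240 = 320.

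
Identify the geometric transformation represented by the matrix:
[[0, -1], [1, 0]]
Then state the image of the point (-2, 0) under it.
rotation by 90° counterclockwise; image of (-2, 0) is (0, -2)

This matches the form [[cos θ, -sin θ], [sin θ, cos θ]] of a rotation matrix; reading off cos θ and sin θ gives the angle.
The matrix [[0, -1], [1, 0]] represents: rotation by 90° counterclockwise.
Applying it to (-2, 0): [0·-2 + -1·0, 1·-2 + 0·0] = (0, -2).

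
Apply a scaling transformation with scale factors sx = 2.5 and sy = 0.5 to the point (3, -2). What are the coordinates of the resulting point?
(7.5, -1.0)

Scaling matrix:
[[2.50, 0], [0, 0.50]]
Result: (3 × 2.5, -2 × 0.5) = (7.5, -1.0)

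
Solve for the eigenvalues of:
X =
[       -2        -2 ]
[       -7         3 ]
λ = -4, 5

Solve det(X - λI) = 0. For a 2×2 matrix the characteristic equation is λ² - (trace)λ + det = 0.
trace(X) = a + d = -2 + 3 = 1.
det(X) = a*d - b*c = (-2)*(3) - (-2)*(-7) = -6 - 14 = -20.
Characteristic equation: λ² - (1)λ + (-20) = 0.
Discriminant = (1)² - 4*(-20) = 1 + 80 = 81.
λ = (1 ± √81) / 2 = (1 ± 9) / 2 = -4, 5.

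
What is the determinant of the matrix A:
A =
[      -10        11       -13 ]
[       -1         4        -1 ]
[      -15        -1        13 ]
det(A) = -995

Expand along row 0 (cofactor expansion): det(A) = a*(e*i - f*h) - b*(d*i - f*g) + c*(d*h - e*g), where the 3×3 is [[a, b, c], [d, e, f], [g, h, i]].
Minor M_00 = (4)*(13) - (-1)*(-1) = 52 - 1 = 51.
Minor M_01 = (-1)*(13) - (-1)*(-15) = -13 - 15 = -28.
Minor M_02 = (-1)*(-1) - (4)*(-15) = 1 + 60 = 61.
det(A) = (-10)*(51) - (11)*(-28) + (-13)*(61) = -510 + 308 - 793 = -995.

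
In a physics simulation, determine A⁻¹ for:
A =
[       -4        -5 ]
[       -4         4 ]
det(A) = -36
A⁻¹ =
[     -1/9     -5/36 ]
[     -1/9       1/9 ]

For a 2×2 matrix A = [[a, b], [c, d]] with det(A) ≠ 0, A⁻¹ = (1/det(A)) * [[d, -b], [-c, a]].
det(A) = (-4)*(4) - (-5)*(-4) = -16 - 20 = -36.
A⁻¹ = (1/-36) * [[4, 5], [4, -4]].
Dividing each entry by -36 and reducing:
A⁻¹ =
[     -1/9     -5/36 ]
[     -1/9       1/9 ]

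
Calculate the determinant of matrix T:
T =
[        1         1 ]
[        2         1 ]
det(T) = -1

For a 2×2 matrix [[a, b], [c, d]], det = a*d - b*c.
det(T) = (1)*(1) - (1)*(2) = 1 - 2 = -1.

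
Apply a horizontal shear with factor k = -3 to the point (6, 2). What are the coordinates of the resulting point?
(0, 2)

Shear matrix for horizontal shear with factor k = -3:
[[1, -3], [0, 1]]
Result: (6, 2) → (0, 2)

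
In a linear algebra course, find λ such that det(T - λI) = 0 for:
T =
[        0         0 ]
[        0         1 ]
λ = 0, 1

Solve det(T - λI) = 0. For a 2×2 matrix the characteristic equation is λ² - (trace)λ + det = 0.
trace(T) = a + d = 0 + 1 = 1.
det(T) = a*d - b*c = (0)*(1) - (0)*(0) = 0 - 0 = 0.
Characteristic equation: λ² - (1)λ + (0) = 0.
Discriminant = (1)² - 4*(0) = 1 - 0 = 1.
λ = (1 ± √1) / 2 = (1 ± 1) / 2 = 0, 1.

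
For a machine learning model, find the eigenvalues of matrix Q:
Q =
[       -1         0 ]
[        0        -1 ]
λ = -1, -1

Solve det(Q - λI) = 0. For a 2×2 matrix the characteristic equation is λ² - (trace)λ + det = 0.
trace(Q) = a + d = -1 - 1 = -2.
det(Q) = a*d - b*c = (-1)*(-1) - (0)*(0) = 1 - 0 = 1.
Characteristic equation: λ² - (-2)λ + (1) = 0.
Discriminant = (-2)² - 4*(1) = 4 - 4 = 0.
λ = (-2 ± √0) / 2 = (-2 ± 0) / 2 = -1, -1.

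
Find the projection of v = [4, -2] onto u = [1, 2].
[0, 0]

The projection of v onto u is proj_u(v) = ((v·u) / (u·u)) · u.
v·u = (4)*(1) + (-2)*(2) = 0.
u·u = (1)*(1) + (2)*(2) = 5.
coefficient = 0 / 5 = 0.
proj_u(v) = 0 · [1, 2] = [0, 0].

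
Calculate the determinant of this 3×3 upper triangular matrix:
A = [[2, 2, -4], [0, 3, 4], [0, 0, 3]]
18

The determinant of a triangular matrix is the product of its diagonal entries (the off-diagonal entries above the diagonal do not affect it).
det(A) = (2) * (3) * (3) = 18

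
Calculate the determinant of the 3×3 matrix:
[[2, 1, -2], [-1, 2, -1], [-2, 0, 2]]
4

Expansion along first row:
det = 2·det([[2,-1],[0,2]]) - 1·det([[-1,-1],[-2,2]]) + -2·det([[-1,2],[-2,0]])
    = 2·(2·2 - -1·0) - 1·(-1·2 - -1·-2) + -2·(-1·0 - 2·-2)
    = 2·4 - 1·-4 + -2·4
    = 8 + 4 + -8 = 4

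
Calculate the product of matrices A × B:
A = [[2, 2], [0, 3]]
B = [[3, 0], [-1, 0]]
[[4, 0], [-3, 0]]

Matrix multiplication:
C[0][0] = 2×3 + 2×-1 = 4
C[0][1] = 2×0 + 2×0 = 0
C[1][0] = 0×3 + 3×-1 = -3
C[1][1] = 0×0 + 3×0 = 0
Result: [[4, 0], [-3, 0]]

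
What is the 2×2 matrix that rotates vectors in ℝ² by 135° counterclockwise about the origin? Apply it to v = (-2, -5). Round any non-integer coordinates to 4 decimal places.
R = [[-√2/2, -√2/2], [√2/2, -√2/2]]; R·v = (4.9497, 2.1213)

A counterclockwise rotation by angle θ in ℝ² has matrix R(θ) = [[cos θ, -sin θ], [sin θ, cos θ]].
For θ = 135°: cos θ = -√2/2, sin θ = √2/2.
R(135°) = [[-√2/2, -√2/2], [√2/2, -√2/2]].
R·v = [-√2/2·-2 + (-√2/2)·-5, √2/2·-2 + -√2/2·-5] = (4.9497, 2.1213).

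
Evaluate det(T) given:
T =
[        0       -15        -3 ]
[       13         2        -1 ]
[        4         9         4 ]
det(T) = 513

Expand along row 0 (cofactor expansion): det(T) = a*(e*i - f*h) - b*(d*i - f*g) + c*(d*h - e*g), where the 3×3 is [[a, b, c], [d, e, f], [g, h, i]].
Minor M_00 = (2)*(4) - (-1)*(9) = 8 + 9 = 17.
Minor M_01 = (13)*(4) - (-1)*(4) = 52 + 4 = 56.
Minor M_02 = (13)*(9) - (2)*(4) = 117 - 8 = 109.
det(T) = (0)*(17) - (-15)*(56) + (-3)*(109) = 0 + 840 - 327 = 513.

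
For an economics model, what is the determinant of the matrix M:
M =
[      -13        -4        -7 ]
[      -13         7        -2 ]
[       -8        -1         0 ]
det(M) = -521

Expand along row 0 (cofactor expansion): det(M) = a*(e*i - f*h) - b*(d*i - f*g) + c*(d*h - e*g), where the 3×3 is [[a, b, c], [d, e, f], [g, h, i]].
Minor M_00 = (7)*(0) - (-2)*(-1) = 0 - 2 = -2.
Minor M_01 = (-13)*(0) - (-2)*(-8) = 0 - 16 = -16.
Minor M_02 = (-13)*(-1) - (7)*(-8) = 13 + 56 = 69.
det(M) = (-13)*(-2) - (-4)*(-16) + (-7)*(69) = 26 - 64 - 483 = -521.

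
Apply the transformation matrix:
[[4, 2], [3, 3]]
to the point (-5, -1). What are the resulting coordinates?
(-22, -18)

Matrix multiplication:
[[4, 2], [3, 3]] × [-5, -1]ᵀ
= [4×-5 + 2×-1, 3×-5 + 3×-1]ᵀ
= [-22.0000, -18.0000]ᵀ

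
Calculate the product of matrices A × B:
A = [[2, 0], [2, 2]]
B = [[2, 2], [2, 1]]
[[4, 4], [8, 6]]

Matrix multiplication:
C[0][0] = 2×2 + 0×2 = 4
C[0][1] = 2×2 + 0×1 = 4
C[1][0] = 2×2 + 2×2 = 8
C[1][1] = 2×2 + 2×1 = 6
Result: [[4, 4], [8, 6]]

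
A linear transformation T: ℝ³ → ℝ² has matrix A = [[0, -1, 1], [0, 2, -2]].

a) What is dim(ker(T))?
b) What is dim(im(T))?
dim(ker) = 2, dim(im) = 1

Observe that row 2 = -2 × row 1 (so the rows are linearly dependent).
Thus rank(A) = 1 (only one linearly independent row).
dim(im(T)) = rank(A) = 1.
By the rank-nullity theorem applied to T: ℝ³ → ℝ², rank(A) + nullity(A) = 3 (the domain dimension), so dim(ker(T)) = 3 - 1 = 2.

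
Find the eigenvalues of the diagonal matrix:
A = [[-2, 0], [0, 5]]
λ₁ = -2, λ₂ = 5

The characteristic polynomial of A is det(A - λI) = (-2 - λ)(5 - λ) = 0.
The roots are λ = -2 and λ = 5, so the eigenvalues are the diagonal entries.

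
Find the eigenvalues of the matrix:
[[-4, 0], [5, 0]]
λ = -4 and λ = 0

Characteristic equation: det(A - λI) = 0
λ² - (trace)λ + (det) = 0
λ² - (-4)λ + (0) = 0
λ² + 4λ + 0 = 0
Solving: λ = -4, 0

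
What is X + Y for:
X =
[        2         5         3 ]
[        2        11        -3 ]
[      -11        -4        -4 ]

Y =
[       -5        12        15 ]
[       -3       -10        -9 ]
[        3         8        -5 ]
X + Y =
[       -3        17        18 ]
[       -1         1       -12 ]
[       -8         4        -9 ]

Matrix addition is elementwise: (X+Y)[i][j] = X[i][j] + Y[i][j].
  (X+Y)[0][0] = (2) + (-5) = -3
  (X+Y)[0][1] = (5) + (12) = 17
  (X+Y)[0][2] = (3) + (15) = 18
  (X+Y)[1][0] = (2) + (-3) = -1
  (X+Y)[1][1] = (11) + (-10) = 1
  (X+Y)[1][2] = (-3) + (-9) = -12
  (X+Y)[2][0] = (-11) + (3) = -8
  (X+Y)[2][1] = (-4) + (8) = 4
  (X+Y)[2][2] = (-4) + (-5) = -9
X + Y =
[       -3        17        18 ]
[       -1         1       -12 ]
[       -8         4        -9 ]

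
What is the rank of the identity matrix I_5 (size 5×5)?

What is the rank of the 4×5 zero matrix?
rank(I_5) = 5, rank(0) = 0

The identity I_5 has 5 columns that are the standard basis vectors e_1, …, e_5. These are linearly independent, so all 5 columns are pivots and rank(I_5) = 5.
The 4×5 zero matrix has every entry zero, so every row is the zero row and there are no pivots; rank(0) = 0.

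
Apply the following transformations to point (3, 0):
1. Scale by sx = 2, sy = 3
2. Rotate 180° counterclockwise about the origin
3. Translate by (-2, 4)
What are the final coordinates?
(-8, 4)

Step 1: Scale → (6, 0)
Step 2: Rotate 180° → (-6, 0)
Step 3: Translate → (-8, 4)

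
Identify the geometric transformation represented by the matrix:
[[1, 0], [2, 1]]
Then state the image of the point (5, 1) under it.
vertical shear with factor 2; image of (5, 1) is (5, 11)

The matrix [[1, 0], [k, 1]] sends (x, y) to (x, 2x + y), leaving the x-coordinate fixed: a vertical shear.
The matrix [[1, 0], [2, 1]] represents: vertical shear with factor 2.
Applying it to (5, 1): [1·5 + 0·1, 2·5 + 1·1] = (5, 11).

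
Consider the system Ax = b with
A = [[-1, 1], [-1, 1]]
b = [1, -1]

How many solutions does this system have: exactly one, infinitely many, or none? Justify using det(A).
No solution

det(A) = (-1)*(1) - (1)*(-1) = 0, so A is singular.
The column space of A is span(column 1) = span([-1, -1]).
b = [1, -1] is not a scalar multiple of column 1, so b ∉ column space and the system is inconsistent — no solution.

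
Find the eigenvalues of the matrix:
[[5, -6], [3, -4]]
λ = -1 and λ = 2

Characteristic equation: det(A - λI) = 0
λ² - (trace)λ + (det) = 0
λ² - (1)λ + (-2) = 0
λ² - 1λ - 2 = 0
Solving: λ = -1, 2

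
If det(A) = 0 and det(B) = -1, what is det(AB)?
0

Use the multiplicative property of determinants: det(AB) = det(A)*det(B).
det(AB) = (0)*(-1) = 0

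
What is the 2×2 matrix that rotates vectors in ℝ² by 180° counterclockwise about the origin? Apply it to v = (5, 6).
R = [[-1, 0], [0, -1]]; R·v = (-5, -6)

A counterclockwise rotation by angle θ in ℝ² has matrix R(θ) = [[cos θ, -sin θ], [sin θ, cos θ]].
For θ = 180°: cos θ = -1, sin θ = 0.
R(180°) = [[-1, 0], [0, -1]].
R·v = [-1·5 + (0)·6, 0·5 + -1·6] = (-5, -6).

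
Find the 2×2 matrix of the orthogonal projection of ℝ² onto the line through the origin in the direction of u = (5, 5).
[[1/2, 1/2], [1/2, 1/2]]

The orthogonal projection onto the line spanned by a nonzero vector u = (a, b) has matrix P = (u uᵀ) / (uᵀ u) = (1/(a² + b²)) · [[a², ab], [ab, b²]].
Here u = (5, 5), so a² + b² = 25 + 25 = 50.
P = (1/50) · [[25, 25], [25, 25]] = [[1/2, 1/2], [1/2, 1/2]].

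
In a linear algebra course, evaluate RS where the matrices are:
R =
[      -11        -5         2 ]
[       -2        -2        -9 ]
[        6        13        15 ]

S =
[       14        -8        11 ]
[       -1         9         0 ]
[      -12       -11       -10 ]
RS =
[     -173        21      -141 ]
[       82        97        68 ]
[     -109       -96       -84 ]

Matrix multiplication: (RS)[i][j] = sum over k of R[i][k] * S[k][j].
  (RS)[0][0] = (-11)*(14) + (-5)*(-1) + (2)*(-12) = -173
  (RS)[0][1] = (-11)*(-8) + (-5)*(9) + (2)*(-11) = 21
  (RS)[0][2] = (-11)*(11) + (-5)*(0) + (2)*(-10) = -141
  (RS)[1][0] = (-2)*(14) + (-2)*(-1) + (-9)*(-12) = 82
  (RS)[1][1] = (-2)*(-8) + (-2)*(9) + (-9)*(-11) = 97
  (RS)[1][2] = (-2)*(11) + (-2)*(0) + (-9)*(-10) = 68
  (RS)[2][0] = (6)*(14) + (13)*(-1) + (15)*(-12) = -109
  (RS)[2][1] = (6)*(-8) + (13)*(9) + (15)*(-11) = -96
  (RS)[2][2] = (6)*(11) + (13)*(0) + (15)*(-10) = -84
RS =
[     -173        21      -141 ]
[       82        97        68 ]
[     -109       -96       -84 ]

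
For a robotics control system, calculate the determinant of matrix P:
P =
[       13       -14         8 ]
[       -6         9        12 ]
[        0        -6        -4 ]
det(P) = 1092

Expand along row 0 (cofactor expansion): det(P) = a*(e*i - f*h) - b*(d*i - f*g) + c*(d*h - e*g), where the 3×3 is [[a, b, c], [d, e, f], [g, h, i]].
Minor M_00 = (9)*(-4) - (12)*(-6) = -36 + 72 = 36.
Minor M_01 = (-6)*(-4) - (12)*(0) = 24 - 0 = 24.
Minor M_02 = (-6)*(-6) - (9)*(0) = 36 - 0 = 36.
det(P) = (13)*(36) - (-14)*(24) + (8)*(36) = 468 + 336 + 288 = 1092.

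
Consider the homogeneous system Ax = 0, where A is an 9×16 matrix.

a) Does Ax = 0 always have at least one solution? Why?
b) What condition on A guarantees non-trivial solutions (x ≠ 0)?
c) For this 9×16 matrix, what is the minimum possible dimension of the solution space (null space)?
a) Yes, x = 0 is always a solution. b) When A has linearly dependent columns (rank < n). c) Minimum nullity = 7.

a) x = 0 satisfies A·0 = 0, so the zero vector is always a solution.
b) Non-trivial solutions exist iff the columns of A are linearly dependent, equivalently rank(A) < n (the number of columns).
c) By rank-nullity, rank(A) + nullity(A) = n = 16. Since A has only 9 rows, rank(A) ≤ 9, so nullity(A) ≥ 16 - 9 = 7.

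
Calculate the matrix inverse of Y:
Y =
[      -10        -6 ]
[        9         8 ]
det(Y) = -26
Y⁻¹ =
[    -4/13     -3/13 ]
[     9/26      5/13 ]

For a 2×2 matrix Y = [[a, b], [c, d]] with det(Y) ≠ 0, Y⁻¹ = (1/det(Y)) * [[d, -b], [-c, a]].
det(Y) = (-10)*(8) - (-6)*(9) = -80 + 54 = -26.
Y⁻¹ = (1/-26) * [[8, 6], [-9, -10]].
Dividing each entry by -26 and reducing:
Y⁻¹ =
[    -4/13     -3/13 ]
[     9/26      5/13 ]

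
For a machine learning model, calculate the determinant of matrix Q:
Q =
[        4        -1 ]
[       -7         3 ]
det(Q) = 5

For a 2×2 matrix [[a, b], [c, d]], det = a*d - b*c.
det(Q) = (4)*(3) - (-1)*(-7) = 12 - 7 = 5.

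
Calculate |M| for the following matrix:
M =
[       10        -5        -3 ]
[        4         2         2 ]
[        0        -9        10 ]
det(M) = 688

Expand along row 0 (cofactor expansion): det(M) = a*(e*i - f*h) - b*(d*i - f*g) + c*(d*h - e*g), where the 3×3 is [[a, b, c], [d, e, f], [g, h, i]].
Minor M_00 = (2)*(10) - (2)*(-9) = 20 + 18 = 38.
Minor M_01 = (4)*(10) - (2)*(0) = 40 - 0 = 40.
Minor M_02 = (4)*(-9) - (2)*(0) = -36 - 0 = -36.
det(M) = (10)*(38) - (-5)*(40) + (-3)*(-36) = 380 + 200 + 108 = 688.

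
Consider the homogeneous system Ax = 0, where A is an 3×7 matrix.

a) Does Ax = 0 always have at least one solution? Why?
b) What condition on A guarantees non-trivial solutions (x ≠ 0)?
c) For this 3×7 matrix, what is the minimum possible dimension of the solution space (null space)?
a) Yes, x = 0 is always a solution. b) When A has linearly dependent columns (rank < n). c) Minimum nullity = 4.

a) x = 0 satisfies A·0 = 0, so the zero vector is always a solution.
b) Non-trivial solutions exist iff the columns of A are linearly dependent, equivalently rank(A) < n (the number of columns).
c) By rank-nullity, rank(A) + nullity(A) = n = 7. Since A has only 3 rows, rank(A) ≤ 3, so nullity(A) ≥ 7 - 3 = 4.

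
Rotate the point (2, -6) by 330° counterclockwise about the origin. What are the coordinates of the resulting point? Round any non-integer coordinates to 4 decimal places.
(-1.2679, -6.1962)

Rotation matrix R(θ) = [[cos θ, -sin θ], [sin θ, cos θ]]; for θ = 330°:
R = [[√3/2, 1/2], [-1/2, √3/2]]
Result: R × [2, -6]ᵀ = [√3/2·2 + (1/2)·-6, -1/2·2 + (√3/2)·-6]ᵀ = (-1.2679, -6.1962)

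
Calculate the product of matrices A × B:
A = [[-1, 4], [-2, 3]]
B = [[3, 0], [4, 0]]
[[13, 0], [6, 0]]

Matrix multiplication:
C[0][0] = -1×3 + 4×4 = 13
C[0][1] = -1×0 + 4×0 = 0
C[1][0] = -2×3 + 3×4 = 6
C[1][1] = -2×0 + 3×0 = 0
Result: [[13, 0], [6, 0]]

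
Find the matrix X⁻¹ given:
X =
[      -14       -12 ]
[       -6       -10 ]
det(X) = 68
X⁻¹ =
[    -5/34      3/17 ]
[     3/34     -7/34 ]

For a 2×2 matrix X = [[a, b], [c, d]] with det(X) ≠ 0, X⁻¹ = (1/det(X)) * [[d, -b], [-c, a]].
det(X) = (-14)*(-10) - (-12)*(-6) = 140 - 72 = 68.
X⁻¹ = (1/68) * [[-10, 12], [6, -14]].
Dividing each entry by 68 and reducing:
X⁻¹ =
[    -5/34      3/17 ]
[     3/34     -7/34 ]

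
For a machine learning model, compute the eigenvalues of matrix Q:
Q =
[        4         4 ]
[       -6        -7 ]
λ = -4, 1

Solve det(Q - λI) = 0. For a 2×2 matrix the characteristic equation is λ² - (trace)λ + det = 0.
trace(Q) = a + d = 4 - 7 = -3.
det(Q) = a*d - b*c = (4)*(-7) - (4)*(-6) = -28 + 24 = -4.
Characteristic equation: λ² - (-3)λ + (-4) = 0.
Discriminant = (-3)² - 4*(-4) = 9 + 16 = 25.
λ = (-3 ± √25) / 2 = (-3 ± 5) / 2 = -4, 1.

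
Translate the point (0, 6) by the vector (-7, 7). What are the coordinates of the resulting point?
(-7, 13)

Translation by (-7, 7):
x' = 0 + -7 = -7
y' = 6 + 7 = 13
Homogeneous matrix: [[1, 0, -7], [0, 1, 7], [0, 0, 1]]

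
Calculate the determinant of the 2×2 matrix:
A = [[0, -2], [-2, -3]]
-4

For A = [[a, b], [c, d]], det(A) = a*d - b*c.
det(A) = (0)*(-3) - (-2)*(-2) = 0 - 4 = -4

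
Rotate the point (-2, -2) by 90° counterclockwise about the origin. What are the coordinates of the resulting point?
(2, -2)

Rotation matrix R(θ) = [[cos θ, -sin θ], [sin θ, cos θ]]; for θ = 90°:
R = [[0, -1], [1, 0]]
Result: R × [-2, -2]ᵀ = [0·-2 + (-1)·-2, 1·-2 + (0)·-2]ᵀ = (2, -2)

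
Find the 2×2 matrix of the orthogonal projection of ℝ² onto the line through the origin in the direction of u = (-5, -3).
[[25/34, 15/34], [15/34, 9/34]]

The orthogonal projection onto the line spanned by a nonzero vector u = (a, b) has matrix P = (u uᵀ) / (uᵀ u) = (1/(a² + b²)) · [[a², ab], [ab, b²]].
Here u = (-5, -3), so a² + b² = 25 + 9 = 34.
P = (1/34) · [[25, 15], [15, 9]] = [[25/34, 15/34], [15/34, 9/34]].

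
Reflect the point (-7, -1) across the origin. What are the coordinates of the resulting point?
(7, 1)

Reflection across origin: (-7, -1) → (7, 1)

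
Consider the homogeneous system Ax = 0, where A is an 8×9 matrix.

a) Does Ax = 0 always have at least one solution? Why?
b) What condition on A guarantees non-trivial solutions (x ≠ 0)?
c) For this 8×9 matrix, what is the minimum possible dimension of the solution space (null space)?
a) Yes, x = 0 is always a solution. b) When A has linearly dependent columns (rank < n). c) Minimum nullity = 1.

a) x = 0 satisfies A·0 = 0, so the zero vector is always a solution.
b) Non-trivial solutions exist iff the columns of A are linearly dependent, equivalently rank(A) < n (the number of columns).
c) By rank-nullity, rank(A) + nullity(A) = n = 9. Since A has only 8 rows, rank(A) ≤ 8, so nullity(A) ≥ 9 - 8 = 1.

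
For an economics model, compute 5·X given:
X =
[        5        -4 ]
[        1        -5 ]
5X =
[       25       -20 ]
[        5       -25 ]

Scalar multiplication is elementwise: (5X)[i][j] = 5 * X[i][j].
  (5X)[0][0] = 5 * (5) = 25
  (5X)[0][1] = 5 * (-4) = -20
  (5X)[1][0] = 5 * (1) = 5
  (5X)[1][1] = 5 * (-5) = -25
5X =
[       25       -20 ]
[        5       -25 ]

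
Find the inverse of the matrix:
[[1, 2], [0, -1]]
[[1, 2], [0, -1]]

For [[a,b],[c,d]], inverse = (1/det)·[[d,-b],[-c,a]]
det = 1·-1 - 2·0 = -1
Inverse = (1/-1)·[[-1, -2], [0, 1]]
        = [[1, 2], [0, -1]]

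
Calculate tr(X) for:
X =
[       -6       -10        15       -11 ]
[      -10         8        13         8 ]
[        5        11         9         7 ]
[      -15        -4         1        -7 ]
tr(X) = -6 + 8 + 9 - 7 = 4

The trace of a square matrix is the sum of its diagonal entries.
Diagonal entries of X: X[0][0] = -6, X[1][1] = 8, X[2][2] = 9, X[3][3] = -7.
tr(X) = -6 + 8 + 9 - 7 = 4.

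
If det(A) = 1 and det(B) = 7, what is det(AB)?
7

Use the multiplicative property of determinants: det(AB) = det(A)*det(B).
det(AB) = (1)*(7) = 7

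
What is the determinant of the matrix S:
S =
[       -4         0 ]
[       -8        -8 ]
det(S) = 32

For a 2×2 matrix [[a, b], [c, d]], det = a*d - b*c.
det(S) = (-4)*(-8) - (0)*(-8) = 32 - 0 = 32.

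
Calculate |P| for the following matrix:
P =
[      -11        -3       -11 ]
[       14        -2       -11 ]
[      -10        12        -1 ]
det(P) = -3474

Expand along row 0 (cofactor expansion): det(P) = a*(e*i - f*h) - b*(d*i - f*g) + c*(d*h - e*g), where the 3×3 is [[a, b, c], [d, e, f], [g, h, i]].
Minor M_00 = (-2)*(-1) - (-11)*(12) = 2 + 132 = 134.
Minor M_01 = (14)*(-1) - (-11)*(-10) = -14 - 110 = -124.
Minor M_02 = (14)*(12) - (-2)*(-10) = 168 - 20 = 148.
det(P) = (-11)*(134) - (-3)*(-124) + (-11)*(148) = -1474 - 372 - 1628 = -3474.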